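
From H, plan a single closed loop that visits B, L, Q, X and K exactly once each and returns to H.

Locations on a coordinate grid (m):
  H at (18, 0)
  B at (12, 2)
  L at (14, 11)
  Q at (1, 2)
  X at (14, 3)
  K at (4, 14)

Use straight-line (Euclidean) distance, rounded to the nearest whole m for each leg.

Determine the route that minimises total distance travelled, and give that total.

52 m — the shortest possible round trip.

There are 60 distinct closed tours to check (reversals are equivalent).
H → B → L → Q → X → K → H: 6+9+16+13+15+20 = 79
H → B → L → Q → K → X → H: 6+9+16+12+15+5 = 63
H → B → L → X → Q → K → H: 6+9+8+13+12+20 = 68
H → B → L → X → K → Q → H: 6+9+8+15+12+17 = 67
H → B → L → K → Q → X → H: 6+9+10+12+13+5 = 55
H → B → L → K → X → Q → H: 6+9+10+15+13+17 = 70
H → B → Q → L → X → K → H: 6+11+16+8+15+20 = 76
H → B → Q → L → K → X → H: 6+11+16+10+15+5 = 63
H → B → Q → X → L → K → H: 6+11+13+8+10+20 = 68
H → B → Q → X → K → L → H: 6+11+13+15+10+12 = 67
H → B → Q → K → L → X → H: 6+11+12+10+8+5 = 52
H → B → Q → K → X → L → H: 6+11+12+15+8+12 = 64
H → B → X → L → Q → K → H: 6+2+8+16+12+20 = 64
H → B → X → L → K → Q → H: 6+2+8+10+12+17 = 55
… (46 more)
The minimum is 52.
One optimal route: H → B → Q → K → L → X → H (or its reverse).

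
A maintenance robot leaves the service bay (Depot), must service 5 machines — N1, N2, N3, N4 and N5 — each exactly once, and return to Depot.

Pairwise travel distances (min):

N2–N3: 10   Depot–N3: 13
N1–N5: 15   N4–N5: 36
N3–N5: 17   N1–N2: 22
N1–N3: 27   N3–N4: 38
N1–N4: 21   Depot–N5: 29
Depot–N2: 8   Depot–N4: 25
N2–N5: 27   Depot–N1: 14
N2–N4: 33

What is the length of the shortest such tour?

Depot → N1 → N2 → N3 → N4 → N5 → Depot: 14+22+10+38+36+29 = 149
Depot → N1 → N2 → N3 → N5 → N4 → Depot: 14+22+10+17+36+25 = 124
Depot → N1 → N2 → N4 → N3 → N5 → Depot: 14+22+33+38+17+29 = 153
Depot → N1 → N2 → N4 → N5 → N3 → Depot: 14+22+33+36+17+13 = 135
Depot → N1 → N2 → N5 → N3 → N4 → Depot: 14+22+27+17+38+25 = 143
Depot → N1 → N2 → N5 → N4 → N3 → Depot: 14+22+27+36+38+13 = 150
Depot → N1 → N3 → N2 → N4 → N5 → Depot: 14+27+10+33+36+29 = 149
Depot → N1 → N3 → N2 → N5 → N4 → Depot: 14+27+10+27+36+25 = 139
Depot → N1 → N3 → N4 → N2 → N5 → Depot: 14+27+38+33+27+29 = 168
Depot → N1 → N3 → N4 → N5 → N2 → Depot: 14+27+38+36+27+8 = 150
Depot → N1 → N3 → N5 → N2 → N4 → Depot: 14+27+17+27+33+25 = 143
Depot → N1 → N3 → N5 → N4 → N2 → Depot: 14+27+17+36+33+8 = 135
Depot → N1 → N4 → N2 → N3 → N5 → Depot: 14+21+33+10+17+29 = 124
Depot → N1 → N4 → N2 → N5 → N3 → Depot: 14+21+33+27+17+13 = 125
… (46 more)
Depot → N2 → N3 → N5 → N1 → N4 → Depot: 8+10+17+15+21+25 = 96  ← best
The minimum is 96.
One optimal route: Depot → N2 → N3 → N5 → N1 → N4 → Depot (or its reverse).

Minimum total distance: 96 min.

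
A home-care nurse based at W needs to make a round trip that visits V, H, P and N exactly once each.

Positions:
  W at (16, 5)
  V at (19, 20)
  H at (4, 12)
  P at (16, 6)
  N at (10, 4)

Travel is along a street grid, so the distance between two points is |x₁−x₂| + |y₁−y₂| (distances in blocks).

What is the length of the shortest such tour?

Minimum total distance: 62 blocks.

With 4 stops there are 4!/2 = 12 distinct round trips (a route and its reverse cost the same).
W-V-H-P-N-W: 18+23+18+8+7 = 74
W-V-H-N-P-W: 18+23+14+8+1 = 64
W-V-P-H-N-W: 18+17+18+14+7 = 74
W-V-P-N-H-W: 18+17+8+14+19 = 76
W-V-N-H-P-W: 18+25+14+18+1 = 76
W-V-N-P-H-W: 18+25+8+18+19 = 88
W-H-V-P-N-W: 19+23+17+8+7 = 74
W-H-V-N-P-W: 19+23+25+8+1 = 76
W-H-P-V-N-W: 19+18+17+25+7 = 86
W-H-N-V-P-W: 19+14+25+17+1 = 76
W-P-V-H-N-W: 1+17+23+14+7 = 62
W-P-H-V-N-W: 1+18+23+25+7 = 74
The minimum is 62.
One optimal route: W → P → V → H → N → W (or its reverse).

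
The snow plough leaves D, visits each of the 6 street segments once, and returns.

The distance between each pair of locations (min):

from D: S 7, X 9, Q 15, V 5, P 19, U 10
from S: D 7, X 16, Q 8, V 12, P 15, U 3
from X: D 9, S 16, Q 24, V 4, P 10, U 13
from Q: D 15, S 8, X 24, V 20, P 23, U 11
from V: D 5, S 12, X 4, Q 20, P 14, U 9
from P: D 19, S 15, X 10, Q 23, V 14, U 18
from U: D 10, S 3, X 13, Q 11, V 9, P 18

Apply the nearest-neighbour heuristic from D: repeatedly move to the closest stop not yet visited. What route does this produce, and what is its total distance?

D → [V:5 / S:7 / X:9 / U:10 / Q:15 / P:19] → V (5)
V → [X:4 / U:9 / S:12 / P:14 / Q:20] → X (4)
X → [P:10 / U:13 / S:16 / Q:24] → P (10)
P → [S:15 / U:18 / Q:23] → S (15)
S → [U:3 / Q:8] → U (3)
U → [Q:11] → Q (11)
Return Q→D: 15.
Total = 5 + 4 + 10 + 15 + 3 + 11 + 15 = 63.

63 min along D → V → X → P → S → U → Q → D.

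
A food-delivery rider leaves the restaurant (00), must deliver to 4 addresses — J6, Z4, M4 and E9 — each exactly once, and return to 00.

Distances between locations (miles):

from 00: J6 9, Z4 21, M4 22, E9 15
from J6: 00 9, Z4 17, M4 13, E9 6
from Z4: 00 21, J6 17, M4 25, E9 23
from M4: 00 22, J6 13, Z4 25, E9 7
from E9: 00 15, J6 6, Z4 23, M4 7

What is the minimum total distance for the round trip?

Shortest round trip = 68 miles.

There are 12 distinct closed tours to check (reversals are equivalent).
00 → J6 → Z4 → M4 → E9 → 00: 9+17+25+7+15 = 73
00 → J6 → Z4 → E9 → M4 → 00: 9+17+23+7+22 = 78
00 → J6 → M4 → Z4 → E9 → 00: 9+13+25+23+15 = 85
00 → J6 → M4 → E9 → Z4 → 00: 9+13+7+23+21 = 73
00 → J6 → E9 → Z4 → M4 → 00: 9+6+23+25+22 = 85
00 → J6 → E9 → M4 → Z4 → 00: 9+6+7+25+21 = 68
00 → Z4 → J6 → M4 → E9 → 00: 21+17+13+7+15 = 73
00 → Z4 → J6 → E9 → M4 → 00: 21+17+6+7+22 = 73
00 → Z4 → M4 → J6 → E9 → 00: 21+25+13+6+15 = 80
00 → Z4 → E9 → J6 → M4 → 00: 21+23+6+13+22 = 85
00 → M4 → J6 → Z4 → E9 → 00: 22+13+17+23+15 = 90
00 → M4 → Z4 → J6 → E9 → 00: 22+25+17+6+15 = 85
The minimum is 68.
One optimal route: 00 → J6 → E9 → M4 → Z4 → 00 (or its reverse).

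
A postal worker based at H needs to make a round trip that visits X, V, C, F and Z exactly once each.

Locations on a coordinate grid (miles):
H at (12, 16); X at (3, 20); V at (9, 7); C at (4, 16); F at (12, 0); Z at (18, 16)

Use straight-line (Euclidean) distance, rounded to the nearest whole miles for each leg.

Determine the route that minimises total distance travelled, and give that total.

55 miles — the shortest possible round trip.

With 5 stops there are 5!/2 = 60 distinct round trips (a route and its reverse cost the same).
H - X - V - C - F - Z - H: 10+14+10+18+17+6 = 75
H - X - V - C - Z - F - H: 10+14+10+14+17+16 = 81
H - X - V - F - C - Z - H: 10+14+8+18+14+6 = 70
H - X - V - F - Z - C - H: 10+14+8+17+14+8 = 71
H - X - V - Z - C - F - H: 10+14+13+14+18+16 = 85
H - X - V - Z - F - C - H: 10+14+13+17+18+8 = 80
H - X - C - V - F - Z - H: 10+4+10+8+17+6 = 55
H - X - C - V - Z - F - H: 10+4+10+13+17+16 = 70
H - X - C - F - V - Z - H: 10+4+18+8+13+6 = 59
H - X - C - F - Z - V - H: 10+4+18+17+13+9 = 71
H - X - C - Z - V - F - H: 10+4+14+13+8+16 = 65
H - X - C - Z - F - V - H: 10+4+14+17+8+9 = 62
H - X - F - V - C - Z - H: 10+22+8+10+14+6 = 70
H - X - F - V - Z - C - H: 10+22+8+13+14+8 = 75
… (46 more)
The minimum is 55.
One optimal route: H → X → C → V → F → Z → H (or its reverse).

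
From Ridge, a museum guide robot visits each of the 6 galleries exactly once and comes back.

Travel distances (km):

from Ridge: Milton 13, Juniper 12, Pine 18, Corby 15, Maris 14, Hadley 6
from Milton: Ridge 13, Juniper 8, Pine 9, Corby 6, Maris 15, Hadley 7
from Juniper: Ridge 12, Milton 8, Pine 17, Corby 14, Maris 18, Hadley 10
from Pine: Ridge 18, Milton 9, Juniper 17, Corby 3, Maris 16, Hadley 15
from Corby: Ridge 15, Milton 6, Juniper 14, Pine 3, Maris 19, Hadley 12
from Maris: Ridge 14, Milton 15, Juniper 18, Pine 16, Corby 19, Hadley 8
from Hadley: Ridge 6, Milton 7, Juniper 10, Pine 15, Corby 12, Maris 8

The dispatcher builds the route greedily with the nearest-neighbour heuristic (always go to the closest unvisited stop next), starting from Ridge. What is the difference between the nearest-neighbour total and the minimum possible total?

The nearest-neighbour route is 9 km longer than optimal.

From Ridge: Hadley=6, Juniper=12, Milton=13, Maris=14, Corby=15, Pine=18 → choose Hadley (6).
From Hadley: Milton=7, Maris=8, Juniper=10, Corby=12, Pine=15 → choose Milton (7).
From Milton: Corby=6, Juniper=8, Pine=9, Maris=15 → choose Corby (6).
From Corby: Pine=3, Juniper=14, Maris=19 → choose Pine (3).
From Pine: Maris=16, Juniper=17 → choose Maris (16).
From Maris: Juniper=18 → choose Juniper (18).
NN route Ridge → Hadley → Milton → Corby → Pine → Maris → Juniper → Ridge costs 68.
Optimal: Ridge → Juniper → Milton → Corby → Pine → Maris → Hadley → Ridge costs 59 (by enumerating all 360 distinct tours).
Excess = 68 − 59 = 9.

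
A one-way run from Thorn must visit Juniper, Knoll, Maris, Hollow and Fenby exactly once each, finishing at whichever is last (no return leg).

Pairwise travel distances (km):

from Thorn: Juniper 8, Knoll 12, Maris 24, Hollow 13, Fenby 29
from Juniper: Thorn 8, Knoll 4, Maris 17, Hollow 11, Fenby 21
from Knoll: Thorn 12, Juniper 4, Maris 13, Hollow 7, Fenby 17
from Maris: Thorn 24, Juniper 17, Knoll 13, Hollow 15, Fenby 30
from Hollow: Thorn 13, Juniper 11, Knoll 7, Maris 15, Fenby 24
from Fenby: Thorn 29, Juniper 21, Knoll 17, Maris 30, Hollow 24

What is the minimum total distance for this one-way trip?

There are 5! = 120 possible orderings.
Thorn→Juniper→Knoll→Maris→Hollow→Fenby: 8+4+13+15+24 = 64
Thorn→Juniper→Knoll→Maris→Fenby→Hollow: 8+4+13+30+24 = 79
Thorn→Juniper→Knoll→Hollow→Maris→Fenby: 8+4+7+15+30 = 64
Thorn→Juniper→Knoll→Hollow→Fenby→Maris: 8+4+7+24+30 = 73
Thorn→Juniper→Knoll→Fenby→Maris→Hollow: 8+4+17+30+15 = 74
Thorn→Juniper→Knoll→Fenby→Hollow→Maris: 8+4+17+24+15 = 68
Thorn→Juniper→Maris→Knoll→Hollow→Fenby: 8+17+13+7+24 = 69
Thorn→Juniper→Maris→Knoll→Fenby→Hollow: 8+17+13+17+24 = 79
Thorn→Juniper→Maris→Hollow→Knoll→Fenby: 8+17+15+7+17 = 64
Thorn→Juniper→Maris→Hollow→Fenby→Knoll: 8+17+15+24+17 = 81
Thorn→Juniper→Maris→Fenby→Knoll→Hollow: 8+17+30+17+7 = 79
Thorn→Juniper→Maris→Fenby→Hollow→Knoll: 8+17+30+24+7 = 86
Thorn→Juniper→Hollow→Knoll→Maris→Fenby: 8+11+7+13+30 = 69
Thorn→Juniper→Hollow→Knoll→Fenby→Maris: 8+11+7+17+30 = 73
… (106 more)
The minimum is 64.
One shortest path: Thorn → Juniper → Knoll → Maris → Hollow → Fenby.

Minimum one-way distance = 64 km.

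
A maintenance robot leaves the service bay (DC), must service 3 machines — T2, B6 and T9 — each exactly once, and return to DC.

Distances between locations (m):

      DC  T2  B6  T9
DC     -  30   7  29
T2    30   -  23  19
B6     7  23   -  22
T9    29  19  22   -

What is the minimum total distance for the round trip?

DC - T2 - B6 - T9 - DC: 30+23+22+29 = 104
DC - T2 - T9 - B6 - DC: 30+19+22+7 = 78
DC - B6 - T2 - T9 - DC: 7+23+19+29 = 78
The minimum is 78.
One optimal route: DC → T2 → T9 → B6 → DC (or its reverse).

78 m — the shortest possible round trip.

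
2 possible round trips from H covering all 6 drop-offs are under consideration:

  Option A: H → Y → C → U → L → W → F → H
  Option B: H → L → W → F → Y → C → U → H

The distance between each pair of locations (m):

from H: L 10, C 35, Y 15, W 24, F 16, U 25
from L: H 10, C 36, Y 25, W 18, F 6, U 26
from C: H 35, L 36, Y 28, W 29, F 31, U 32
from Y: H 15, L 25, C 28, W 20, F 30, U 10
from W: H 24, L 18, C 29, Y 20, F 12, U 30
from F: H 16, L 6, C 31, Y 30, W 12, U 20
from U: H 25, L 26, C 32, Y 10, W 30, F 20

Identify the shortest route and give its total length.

Shortest is Option A, total 147 m.

Option A: 15 + 28 + 32 + 26 + 18 + 12 + 16 = 147
Option B: 10 + 18 + 12 + 30 + 28 + 32 + 25 = 155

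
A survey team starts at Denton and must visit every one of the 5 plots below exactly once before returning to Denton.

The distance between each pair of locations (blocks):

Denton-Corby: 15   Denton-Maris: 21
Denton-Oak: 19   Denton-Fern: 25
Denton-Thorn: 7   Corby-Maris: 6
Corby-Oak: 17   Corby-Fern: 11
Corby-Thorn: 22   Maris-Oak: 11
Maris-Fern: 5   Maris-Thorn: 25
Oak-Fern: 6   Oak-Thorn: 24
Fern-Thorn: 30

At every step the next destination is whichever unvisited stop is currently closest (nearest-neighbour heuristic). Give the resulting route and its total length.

From Denton: distances to unvisited — Thorn=7, Corby=15, Oak=19, Maris=21, Fern=25. Nearest is Thorn (7).
From Thorn: distances to unvisited — Corby=22, Oak=24, Maris=25, Fern=30. Nearest is Corby (22).
From Corby: distances to unvisited — Maris=6, Fern=11, Oak=17. Nearest is Maris (6).
From Maris: distances to unvisited — Fern=5, Oak=11. Nearest is Fern (5).
From Fern: distances to unvisited — Oak=6. Nearest is Oak (6).
Return Oak→Denton: 19.
Total = 7 + 22 + 6 + 5 + 6 + 19 = 65.

65 blocks along Denton → Thorn → Corby → Maris → Fern → Oak → Denton.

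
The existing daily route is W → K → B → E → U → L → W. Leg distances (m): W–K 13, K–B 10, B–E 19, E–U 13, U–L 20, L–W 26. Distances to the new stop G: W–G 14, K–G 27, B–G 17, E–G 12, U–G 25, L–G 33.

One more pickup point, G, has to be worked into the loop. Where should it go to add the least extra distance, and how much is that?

Insertion cost between consecutive stops i–j is d(i,G) + d(G,j) − d(i,j):
  between W and K: 14 + 27 − 13 = 28
  between K and B: 27 + 17 − 10 = 34
  between B and E: 17 + 12 − 19 = 10
  between E and U: 12 + 25 − 13 = 24
  between U and L: 25 + 33 − 20 = 38
  between L and W: 33 + 14 − 26 = 21
Cheapest insertion is between B and E, adding 10.
New total = 101 + 10 = 111.

Adding 10 m by placing G on the B–E leg.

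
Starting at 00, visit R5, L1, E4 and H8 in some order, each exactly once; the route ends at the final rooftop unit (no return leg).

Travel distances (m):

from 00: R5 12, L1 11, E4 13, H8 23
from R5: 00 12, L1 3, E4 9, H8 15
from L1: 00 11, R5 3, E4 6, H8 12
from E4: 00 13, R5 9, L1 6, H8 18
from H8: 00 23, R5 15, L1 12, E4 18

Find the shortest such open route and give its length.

There are 4! = 24 possible orderings.
00 - R5 - L1 - E4 - H8: 12+3+6+18 = 39
00 - R5 - L1 - H8 - E4: 12+3+12+18 = 45
00 - R5 - E4 - L1 - H8: 12+9+6+12 = 39
00 - R5 - E4 - H8 - L1: 12+9+18+12 = 51
00 - R5 - H8 - L1 - E4: 12+15+12+6 = 45
00 - R5 - H8 - E4 - L1: 12+15+18+6 = 51
00 - L1 - R5 - E4 - H8: 11+3+9+18 = 41
00 - L1 - R5 - H8 - E4: 11+3+15+18 = 47
00 - L1 - E4 - R5 - H8: 11+6+9+15 = 41
00 - L1 - E4 - H8 - R5: 11+6+18+15 = 50
00 - L1 - H8 - R5 - E4: 11+12+15+9 = 47
00 - L1 - H8 - E4 - R5: 11+12+18+9 = 50
00 - E4 - R5 - L1 - H8: 13+9+3+12 = 37
00 - E4 - R5 - H8 - L1: 13+9+15+12 = 49
… (10 more)
The minimum is 37.
One shortest path: 00 → E4 → R5 → L1 → H8.

37 m — the minimum one-way total.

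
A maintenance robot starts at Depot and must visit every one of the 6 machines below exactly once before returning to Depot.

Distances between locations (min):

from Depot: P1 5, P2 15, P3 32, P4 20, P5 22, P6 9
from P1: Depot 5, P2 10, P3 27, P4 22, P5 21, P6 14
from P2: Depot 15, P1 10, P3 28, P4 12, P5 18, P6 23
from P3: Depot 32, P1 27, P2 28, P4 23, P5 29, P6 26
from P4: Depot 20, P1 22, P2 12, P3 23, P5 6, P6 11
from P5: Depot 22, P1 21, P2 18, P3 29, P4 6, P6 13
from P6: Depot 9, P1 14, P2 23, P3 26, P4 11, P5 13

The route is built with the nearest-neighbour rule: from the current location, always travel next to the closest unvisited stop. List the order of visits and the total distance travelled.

104 min along Depot → P1 → P2 → P4 → P5 → P6 → P3 → Depot.

From Depot: distances to unvisited — P1=5, P6=9, P2=15, P4=20, P5=22, P3=32. Nearest is P1 (5).
From P1: distances to unvisited — P2=10, P6=14, P5=21, P4=22, P3=27. Nearest is P2 (10).
From P2: distances to unvisited — P4=12, P5=18, P6=23, P3=28. Nearest is P4 (12).
From P4: distances to unvisited — P5=6, P6=11, P3=23. Nearest is P5 (6).
From P5: distances to unvisited — P6=13, P3=29. Nearest is P6 (13).
From P6: distances to unvisited — P3=26. Nearest is P3 (26).
Return P3→Depot: 32.
Total = 5 + 10 + 12 + 6 + 13 + 26 + 32 = 104.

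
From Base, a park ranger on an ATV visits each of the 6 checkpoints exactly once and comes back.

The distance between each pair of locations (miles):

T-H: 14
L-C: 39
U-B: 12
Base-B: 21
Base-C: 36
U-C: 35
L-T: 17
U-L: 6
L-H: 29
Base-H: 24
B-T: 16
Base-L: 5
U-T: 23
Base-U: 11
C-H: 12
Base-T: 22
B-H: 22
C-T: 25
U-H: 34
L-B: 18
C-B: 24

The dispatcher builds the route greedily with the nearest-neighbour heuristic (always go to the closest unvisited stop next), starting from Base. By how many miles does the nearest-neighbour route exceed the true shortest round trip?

From Base: L=5, U=11, B=21, T=22, H=24, C=36 → choose L (5).
From L: U=6, T=17, B=18, H=29, C=39 → choose U (6).
From U: B=12, T=23, H=34, C=35 → choose B (12).
From B: T=16, H=22, C=24 → choose T (16).
From T: H=14, C=25 → choose H (14).
From H: C=12 → choose C (12).
NN route Base → L → U → B → T → H → C → Base costs 101.
Optimal: Base → U → B → C → H → T → L → Base costs 95 (by enumerating all 360 distinct tours).
Excess = 101 − 95 = 6.

Excess over optimum: 6 miles.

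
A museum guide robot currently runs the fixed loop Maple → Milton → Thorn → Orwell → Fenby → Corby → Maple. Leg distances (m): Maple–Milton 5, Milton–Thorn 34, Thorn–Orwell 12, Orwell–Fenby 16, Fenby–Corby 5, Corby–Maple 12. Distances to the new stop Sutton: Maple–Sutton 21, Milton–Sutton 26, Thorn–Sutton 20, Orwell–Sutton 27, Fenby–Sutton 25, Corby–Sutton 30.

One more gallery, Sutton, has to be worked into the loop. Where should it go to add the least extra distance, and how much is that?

Insertion cost between consecutive stops i–j is d(i,Sutton) + d(Sutton,j) − d(i,j):
  between Maple and Milton: 21 + 26 − 5 = 42
  between Milton and Thorn: 26 + 20 − 34 = 12
  between Thorn and Orwell: 20 + 27 − 12 = 35
  between Orwell and Fenby: 27 + 25 − 16 = 36
  between Fenby and Corby: 25 + 30 − 5 = 50
  between Corby and Maple: 30 + 21 − 12 = 39
Cheapest insertion is between Milton and Thorn, adding 12.
New total = 84 + 12 = 96.

Adding 12 m by placing Sutton on the Milton–Thorn leg.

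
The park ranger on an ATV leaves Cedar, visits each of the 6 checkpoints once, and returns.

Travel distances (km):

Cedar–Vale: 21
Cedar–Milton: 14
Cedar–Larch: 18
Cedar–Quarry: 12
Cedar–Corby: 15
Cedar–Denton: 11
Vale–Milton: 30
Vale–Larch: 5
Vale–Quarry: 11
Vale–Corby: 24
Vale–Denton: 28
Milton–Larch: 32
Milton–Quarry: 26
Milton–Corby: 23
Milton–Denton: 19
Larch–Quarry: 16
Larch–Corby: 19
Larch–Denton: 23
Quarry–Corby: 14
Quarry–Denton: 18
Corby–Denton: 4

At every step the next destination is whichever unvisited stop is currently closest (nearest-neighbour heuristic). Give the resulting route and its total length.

From Cedar: distances to unvisited — Denton=11, Quarry=12, Milton=14, Corby=15, Larch=18, Vale=21. Nearest is Denton (11).
From Denton: distances to unvisited — Corby=4, Quarry=18, Milton=19, Larch=23, Vale=28. Nearest is Corby (4).
From Corby: distances to unvisited — Quarry=14, Larch=19, Milton=23, Vale=24. Nearest is Quarry (14).
From Quarry: distances to unvisited — Vale=11, Larch=16, Milton=26. Nearest is Vale (11).
From Vale: distances to unvisited — Larch=5, Milton=30. Nearest is Larch (5).
From Larch: distances to unvisited — Milton=32. Nearest is Milton (32).
Return Milton→Cedar: 14.
Total = 11 + 4 + 14 + 11 + 5 + 32 + 14 = 91.

91 km along Cedar → Denton → Corby → Quarry → Vale → Larch → Milton → Cedar.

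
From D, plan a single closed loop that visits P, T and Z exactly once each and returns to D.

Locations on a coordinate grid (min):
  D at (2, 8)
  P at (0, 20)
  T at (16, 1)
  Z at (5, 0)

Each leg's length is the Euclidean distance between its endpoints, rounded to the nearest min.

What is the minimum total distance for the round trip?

Shortest round trip = 57 min.

D→P→T→Z→D: 12+25+11+9 = 57
D→P→Z→T→D: 12+21+11+16 = 60
D→T→P→Z→D: 16+25+21+9 = 71
The minimum is 57.
One optimal route: D → P → T → Z → D (or its reverse).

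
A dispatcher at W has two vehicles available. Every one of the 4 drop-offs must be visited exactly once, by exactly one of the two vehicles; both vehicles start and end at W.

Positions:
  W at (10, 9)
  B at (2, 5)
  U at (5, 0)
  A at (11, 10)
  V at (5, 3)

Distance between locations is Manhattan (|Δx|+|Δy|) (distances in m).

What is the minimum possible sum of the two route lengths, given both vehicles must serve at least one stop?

There are 2^3 − 1 = 7 ways to divide the 4 stops into two non-empty groups. For each, the best each vehicle can do is its own shortest tour through its group:
  {B} + {U, A, V}: 24 + 32 = 56
  {U} + {B, A, V}: 28 + 32 = 60
  {B, U} + {A, V}: 34 + 26 = 60
  {A} + {B, U, V}: 4 + 34 = 38
  {B, A} + {U, V}: 28 + 28 = 56
  {U, A} + {B, V}: 32 + 28 = 60
  … (7 splits in total)
Best: vehicle 1 W → A → W = 4; vehicle 2 W → B → U → V → W = 34; combined 38.

Minimum combined distance: 38 m.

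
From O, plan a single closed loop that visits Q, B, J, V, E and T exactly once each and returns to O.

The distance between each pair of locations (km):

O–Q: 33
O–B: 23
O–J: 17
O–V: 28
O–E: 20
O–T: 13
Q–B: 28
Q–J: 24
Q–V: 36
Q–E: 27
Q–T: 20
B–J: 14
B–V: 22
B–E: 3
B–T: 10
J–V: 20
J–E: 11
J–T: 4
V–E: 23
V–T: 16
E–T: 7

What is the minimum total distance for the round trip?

There are 360 distinct closed tours to check (reversals are equivalent).
O-Q-B-J-V-E-T-O: 33+28+14+20+23+7+13 = 138
O-Q-B-J-V-T-E-O: 33+28+14+20+16+7+20 = 138
O-Q-B-J-E-V-T-O: 33+28+14+11+23+16+13 = 138
O-Q-B-J-E-T-V-O: 33+28+14+11+7+16+28 = 137
O-Q-B-J-T-V-E-O: 33+28+14+4+16+23+20 = 138
O-Q-B-J-T-E-V-O: 33+28+14+4+7+23+28 = 137
O-Q-B-V-J-E-T-O: 33+28+22+20+11+7+13 = 134
O-Q-B-V-J-T-E-O: 33+28+22+20+4+7+20 = 134
… (352 more)
O-Q-J-T-E-B-V-O: 33+24+4+7+3+22+28 = 121  ← best
The minimum is 121.
One optimal route: O → Q → J → T → E → B → V → O (or its reverse).

Shortest round trip = 121 km.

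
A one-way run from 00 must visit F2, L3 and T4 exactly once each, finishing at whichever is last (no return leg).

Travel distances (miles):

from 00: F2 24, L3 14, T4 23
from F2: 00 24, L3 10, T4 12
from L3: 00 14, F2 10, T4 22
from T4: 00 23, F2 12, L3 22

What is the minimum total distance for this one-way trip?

There are 3! = 6 possible orderings.
00 → F2 → L3 → T4: 24+10+22 = 56
00 → F2 → T4 → L3: 24+12+22 = 58
00 → L3 → F2 → T4: 14+10+12 = 36
00 → L3 → T4 → F2: 14+22+12 = 48
00 → T4 → F2 → L3: 23+12+10 = 45
00 → T4 → L3 → F2: 23+22+10 = 55
The minimum is 36.
One shortest path: 00 → L3 → F2 → T4.

Shortest open route: 36 miles.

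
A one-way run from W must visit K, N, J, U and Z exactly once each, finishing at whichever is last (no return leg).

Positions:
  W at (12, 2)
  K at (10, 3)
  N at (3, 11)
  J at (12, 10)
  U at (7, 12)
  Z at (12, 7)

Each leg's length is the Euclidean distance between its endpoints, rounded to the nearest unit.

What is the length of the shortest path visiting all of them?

There are 5! = 120 possible orderings.
W - K - N - J - U - Z: 2+11+9+5+7 = 34
W - K - N - J - Z - U: 2+11+9+3+7 = 32
W - K - N - U - J - Z: 2+11+4+5+3 = 25
W - K - N - U - Z - J: 2+11+4+7+3 = 27
W - K - N - Z - J - U: 2+11+10+3+5 = 31
W - K - N - Z - U - J: 2+11+10+7+5 = 35
W - K - J - N - U - Z: 2+7+9+4+7 = 29
W - K - J - N - Z - U: 2+7+9+10+7 = 35
W - K - J - U - N - Z: 2+7+5+4+10 = 28
W - K - J - U - Z - N: 2+7+5+7+10 = 31
W - K - J - Z - N - U: 2+7+3+10+4 = 26
W - K - J - Z - U - N: 2+7+3+7+4 = 23
W - K - U - N - J - Z: 2+9+4+9+3 = 27
W - K - U - N - Z - J: 2+9+4+10+3 = 28
… (106 more)
W - K - Z - J - U - N: 2+4+3+5+4 = 18  ← best
The minimum is 18.
One shortest path: W → K → Z → J → U → N.

Minimum one-way distance = 18.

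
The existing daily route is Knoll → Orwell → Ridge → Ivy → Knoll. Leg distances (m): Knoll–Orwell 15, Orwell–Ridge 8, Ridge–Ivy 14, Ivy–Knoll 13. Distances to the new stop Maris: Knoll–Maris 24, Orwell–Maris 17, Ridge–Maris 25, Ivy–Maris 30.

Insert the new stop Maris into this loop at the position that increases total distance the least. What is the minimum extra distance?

Minimum extra distance: 26 m, inserting Maris between Knoll and Orwell.

Insertion cost between consecutive stops i–j is d(i,Maris) + d(Maris,j) − d(i,j):
  between Knoll and Orwell: 24 + 17 − 15 = 26
  between Orwell and Ridge: 17 + 25 − 8 = 34
  between Ridge and Ivy: 25 + 30 − 14 = 41
  between Ivy and Knoll: 30 + 24 − 13 = 41
Cheapest insertion is between Knoll and Orwell, adding 26.
New total = 50 + 26 = 76.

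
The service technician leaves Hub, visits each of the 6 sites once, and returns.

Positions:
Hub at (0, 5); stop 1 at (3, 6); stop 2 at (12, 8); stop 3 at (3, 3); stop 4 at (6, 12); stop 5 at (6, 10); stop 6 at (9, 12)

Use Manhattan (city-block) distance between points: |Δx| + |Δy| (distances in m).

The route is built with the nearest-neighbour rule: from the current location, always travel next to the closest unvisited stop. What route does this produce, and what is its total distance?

Nearest-neighbour total = 44 m; route Hub → stop 1 → stop 3 → stop 5 → stop 4 → stop 6 → stop 2 → Hub.

From Hub: distances to unvisited — stop 1=4, stop 3=5, stop 5=11, stop 4=13, stop 2=15, stop 6=16. Nearest is stop 1 (4).
From stop 1: distances to unvisited — stop 3=3, stop 5=7, stop 4=9, stop 2=11, stop 6=12. Nearest is stop 3 (3).
From stop 3: distances to unvisited — stop 5=10, stop 4=12, stop 2=14, stop 6=15. Nearest is stop 5 (10).
From stop 5: distances to unvisited — stop 4=2, stop 6=5, stop 2=8. Nearest is stop 4 (2).
From stop 4: distances to unvisited — stop 6=3, stop 2=10. Nearest is stop 6 (3).
From stop 6: distances to unvisited — stop 2=7. Nearest is stop 2 (7).
Return stop 2→Hub: 15.
Total = 4 + 3 + 10 + 2 + 3 + 7 + 15 = 44.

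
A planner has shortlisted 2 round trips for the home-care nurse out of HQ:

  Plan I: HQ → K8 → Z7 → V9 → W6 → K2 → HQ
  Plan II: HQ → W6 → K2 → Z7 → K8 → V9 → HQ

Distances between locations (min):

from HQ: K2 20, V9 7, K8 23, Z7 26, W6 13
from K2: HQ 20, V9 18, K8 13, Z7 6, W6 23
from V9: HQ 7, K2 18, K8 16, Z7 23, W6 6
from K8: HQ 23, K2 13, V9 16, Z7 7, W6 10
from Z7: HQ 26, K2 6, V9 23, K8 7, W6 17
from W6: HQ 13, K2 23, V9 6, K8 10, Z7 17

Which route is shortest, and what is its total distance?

Plan I: 23 + 7 + 23 + 6 + 23 + 20 = 102
Plan II: 13 + 23 + 6 + 7 + 16 + 7 = 72

72 min — Plan II is the shortest.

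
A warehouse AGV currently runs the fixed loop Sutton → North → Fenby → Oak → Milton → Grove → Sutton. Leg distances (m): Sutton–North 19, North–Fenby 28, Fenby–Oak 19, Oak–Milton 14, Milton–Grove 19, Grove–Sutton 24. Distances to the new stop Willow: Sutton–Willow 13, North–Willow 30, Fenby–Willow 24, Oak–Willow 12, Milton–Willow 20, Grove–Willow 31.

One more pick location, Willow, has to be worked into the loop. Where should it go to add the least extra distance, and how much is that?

Insertion cost between consecutive stops i–j is d(i,Willow) + d(Willow,j) − d(i,j):
  between Sutton and North: 13 + 30 − 19 = 24
  between North and Fenby: 30 + 24 − 28 = 26
  between Fenby and Oak: 24 + 12 − 19 = 17
  between Oak and Milton: 12 + 20 − 14 = 18
  between Milton and Grove: 20 + 31 − 19 = 32
  between Grove and Sutton: 31 + 13 − 24 = 20
Cheapest insertion is between Fenby and Oak, adding 17.
New total = 123 + 17 = 140.

Minimum extra distance: 17 m, inserting Willow between Fenby and Oak.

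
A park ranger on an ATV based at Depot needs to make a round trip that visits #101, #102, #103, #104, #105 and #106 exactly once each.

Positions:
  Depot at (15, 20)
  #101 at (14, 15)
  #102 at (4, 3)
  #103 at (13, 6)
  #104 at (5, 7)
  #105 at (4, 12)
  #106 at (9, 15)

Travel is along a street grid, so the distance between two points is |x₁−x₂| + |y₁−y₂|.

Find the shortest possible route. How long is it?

Depot-#101-#102-#103-#104-#105-#106-Depot: 6+22+12+9+6+8+11 = 74
Depot-#101-#102-#103-#104-#106-#105-Depot: 6+22+12+9+12+8+19 = 88
Depot-#101-#102-#103-#105-#104-#106-Depot: 6+22+12+15+6+12+11 = 84
Depot-#101-#102-#103-#105-#106-#104-Depot: 6+22+12+15+8+12+23 = 98
Depot-#101-#102-#103-#106-#104-#105-Depot: 6+22+12+13+12+6+19 = 90
Depot-#101-#102-#103-#106-#105-#104-Depot: 6+22+12+13+8+6+23 = 90
Depot-#101-#102-#104-#103-#105-#106-Depot: 6+22+5+9+15+8+11 = 76
Depot-#101-#102-#104-#103-#106-#105-Depot: 6+22+5+9+13+8+19 = 82
… (352 more)
Depot-#101-#103-#102-#104-#105-#106-Depot: 6+10+12+5+6+8+11 = 58  ← best
The minimum is 58.
One optimal route: Depot → #101 → #103 → #102 → #104 → #105 → #106 → Depot (or its reverse).

Shortest round trip = 58.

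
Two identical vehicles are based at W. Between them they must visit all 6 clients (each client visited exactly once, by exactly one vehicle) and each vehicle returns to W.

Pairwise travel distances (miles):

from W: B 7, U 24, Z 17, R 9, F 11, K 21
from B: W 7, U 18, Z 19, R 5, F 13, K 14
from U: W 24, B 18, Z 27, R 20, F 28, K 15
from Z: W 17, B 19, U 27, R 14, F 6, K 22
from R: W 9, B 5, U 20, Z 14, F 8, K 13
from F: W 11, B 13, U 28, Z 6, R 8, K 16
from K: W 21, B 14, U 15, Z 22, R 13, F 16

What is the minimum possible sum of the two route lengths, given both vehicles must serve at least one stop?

Check every non-empty split of the stops between the two vehicles; for each half take its own optimal tour:
  {B} + {U, Z, R, F, K}: 14 + 81 = 95
  {U} + {B, Z, R, F, K}: 48 + 64 = 112
  {B, U} + {Z, R, F, K}: 49 + 61 = 110
  {Z} + {B, U, R, F, K}: 34 + 72 = 106
  {B, Z} + {U, R, F, K}: 43 + 71 = 114
  {U, Z} + {B, R, F, K}: 68 + 52 = 120
  … (31 splits in total)
Best: vehicle 1 W → B → W = 14; vehicle 2 W → R → K → U → Z → F → W = 81; combined 95.

95 miles — the smallest possible combined total.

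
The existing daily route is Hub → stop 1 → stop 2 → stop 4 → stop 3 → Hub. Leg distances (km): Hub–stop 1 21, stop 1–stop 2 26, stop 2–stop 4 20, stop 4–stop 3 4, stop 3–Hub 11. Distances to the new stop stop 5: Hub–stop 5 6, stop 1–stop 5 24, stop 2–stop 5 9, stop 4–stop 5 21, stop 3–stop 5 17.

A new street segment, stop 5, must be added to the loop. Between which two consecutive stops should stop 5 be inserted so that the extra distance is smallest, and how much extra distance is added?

Insertion cost between consecutive stops i–j is d(i,stop 5) + d(stop 5,j) − d(i,j):
  between Hub and stop 1: 6 + 24 − 21 = 9
  between stop 1 and stop 2: 24 + 9 − 26 = 7
  between stop 2 and stop 4: 9 + 21 − 20 = 10
  between stop 4 and stop 3: 21 + 17 − 4 = 34
  between stop 3 and Hub: 17 + 6 − 11 = 12
Cheapest insertion is between stop 1 and stop 2, adding 7.
New total = 82 + 7 = 89.

Minimum extra distance: 7 km, inserting stop 5 between stop 1 and stop 2.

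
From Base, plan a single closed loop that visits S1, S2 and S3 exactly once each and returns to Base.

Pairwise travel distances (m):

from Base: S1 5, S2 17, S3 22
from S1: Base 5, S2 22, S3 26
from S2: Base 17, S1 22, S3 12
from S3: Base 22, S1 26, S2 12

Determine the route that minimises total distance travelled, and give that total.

Base → S1 → S2 → S3 → Base: 5+22+12+22 = 61
Base → S1 → S3 → S2 → Base: 5+26+12+17 = 60
Base → S2 → S1 → S3 → Base: 17+22+26+22 = 87
The minimum is 60.
One optimal route: Base → S1 → S3 → S2 → Base (or its reverse).

Minimum total distance: 60 m.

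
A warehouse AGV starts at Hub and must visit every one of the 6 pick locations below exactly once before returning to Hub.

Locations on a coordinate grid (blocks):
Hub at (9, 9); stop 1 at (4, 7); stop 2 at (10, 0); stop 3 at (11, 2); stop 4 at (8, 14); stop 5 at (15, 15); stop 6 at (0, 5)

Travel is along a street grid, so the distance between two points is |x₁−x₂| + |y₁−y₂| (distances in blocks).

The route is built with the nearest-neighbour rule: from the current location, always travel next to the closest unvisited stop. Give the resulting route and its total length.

At Hub the remaining stops are stop 4 6, stop 1 7, stop 3 9, stop 2 10, stop 5 12, stop 6 13; go to stop 4.
At stop 4 the remaining stops are stop 5 8, stop 1 11, stop 3 15, stop 2 16, stop 6 17; go to stop 5.
At stop 5 the remaining stops are stop 3 17, stop 1 19, stop 2 20, stop 6 25; go to stop 3.
At stop 3 the remaining stops are stop 2 3, stop 1 12, stop 6 14; go to stop 2.
At stop 2 the remaining stops are stop 1 13, stop 6 15; go to stop 1.
At stop 1 the remaining stops are stop 6 6; go to stop 6.
Return stop 6→Hub: 13.
Total = 6 + 8 + 17 + 3 + 13 + 6 + 13 = 66.

Total distance 66 blocks via the nearest-neighbour route Hub → stop 4 → stop 5 → stop 3 → stop 2 → stop 1 → stop 6 → Hub.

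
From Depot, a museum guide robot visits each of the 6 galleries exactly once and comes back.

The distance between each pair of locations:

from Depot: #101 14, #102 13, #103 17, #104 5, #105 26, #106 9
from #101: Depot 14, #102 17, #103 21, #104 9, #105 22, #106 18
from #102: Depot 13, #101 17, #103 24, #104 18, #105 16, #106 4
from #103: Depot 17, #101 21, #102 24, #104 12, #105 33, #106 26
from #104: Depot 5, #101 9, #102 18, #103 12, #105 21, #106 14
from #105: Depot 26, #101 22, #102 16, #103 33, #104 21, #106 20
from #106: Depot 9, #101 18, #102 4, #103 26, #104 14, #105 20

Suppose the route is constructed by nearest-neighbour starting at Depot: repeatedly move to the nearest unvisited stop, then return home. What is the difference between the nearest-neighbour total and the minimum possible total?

From Depot: #104=5, #106=9, #102=13, #101=14, #103=17, #105=26 → choose #104 (5).
From #104: #101=9, #103=12, #106=14, #102=18, #105=21 → choose #101 (9).
From #101: #102=17, #106=18, #103=21, #105=22 → choose #102 (17).
From #102: #106=4, #105=16, #103=24 → choose #106 (4).
From #106: #105=20, #103=26 → choose #105 (20).
From #105: #103=33 → choose #103 (33).
NN route Depot → #104 → #101 → #102 → #106 → #105 → #103 → Depot costs 105.
Optimal: Depot → #103 → #104 → #101 → #105 → #102 → #106 → Depot costs 89 (by enumerating all 360 distinct tours).
Excess = 105 − 89 = 16.

The nearest-neighbour route is 16 longer than optimal.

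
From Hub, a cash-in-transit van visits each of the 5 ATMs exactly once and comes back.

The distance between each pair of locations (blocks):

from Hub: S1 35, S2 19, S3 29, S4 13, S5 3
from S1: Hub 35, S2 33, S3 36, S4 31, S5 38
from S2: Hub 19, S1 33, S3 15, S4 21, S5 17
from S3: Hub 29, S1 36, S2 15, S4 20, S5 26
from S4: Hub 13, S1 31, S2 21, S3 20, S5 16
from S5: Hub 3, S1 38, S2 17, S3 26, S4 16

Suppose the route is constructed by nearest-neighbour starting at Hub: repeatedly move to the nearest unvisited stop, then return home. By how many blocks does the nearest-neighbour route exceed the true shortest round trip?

7 blocks longer than the optimal tour.

From Hub: S5=3, S4=13, S2=19, S3=29, S1=35 → choose S5 (3).
From S5: S4=16, S2=17, S3=26, S1=38 → choose S4 (16).
From S4: S3=20, S2=21, S1=31 → choose S3 (20).
From S3: S2=15, S1=36 → choose S2 (15).
From S2: S1=33 → choose S1 (33).
NN route Hub → S5 → S4 → S3 → S2 → S1 → Hub costs 122.
Optimal: Hub → S4 → S1 → S3 → S2 → S5 → Hub costs 115 (by enumerating all 60 distinct tours).
Excess = 122 − 115 = 7.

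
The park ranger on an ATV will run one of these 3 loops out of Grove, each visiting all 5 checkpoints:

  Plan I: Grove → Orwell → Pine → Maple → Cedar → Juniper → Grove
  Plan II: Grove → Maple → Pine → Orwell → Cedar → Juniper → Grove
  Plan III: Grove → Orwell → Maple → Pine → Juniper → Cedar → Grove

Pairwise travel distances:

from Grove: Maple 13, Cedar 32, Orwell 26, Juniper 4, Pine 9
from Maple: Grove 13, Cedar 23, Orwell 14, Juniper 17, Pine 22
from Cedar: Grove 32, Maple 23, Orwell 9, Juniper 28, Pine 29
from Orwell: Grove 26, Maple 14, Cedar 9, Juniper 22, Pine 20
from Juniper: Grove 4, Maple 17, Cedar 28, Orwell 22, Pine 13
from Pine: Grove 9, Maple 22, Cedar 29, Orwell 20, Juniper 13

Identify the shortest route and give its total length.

Plan I: 26 + 20 + 22 + 23 + 28 + 4 = 123
Plan II: 13 + 22 + 20 + 9 + 28 + 4 = 96
Plan III: 26 + 14 + 22 + 13 + 28 + 32 = 135

Shortest is Plan II, total 96.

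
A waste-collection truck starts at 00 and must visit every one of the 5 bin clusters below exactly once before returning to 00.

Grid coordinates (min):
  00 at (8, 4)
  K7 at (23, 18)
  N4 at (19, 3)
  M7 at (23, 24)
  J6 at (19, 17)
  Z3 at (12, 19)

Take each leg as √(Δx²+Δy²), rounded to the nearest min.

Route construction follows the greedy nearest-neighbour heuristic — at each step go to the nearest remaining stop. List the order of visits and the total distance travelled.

63 min along 00 → N4 → J6 → K7 → M7 → Z3 → 00.

At 00 the remaining stops are N4 11, Z3 16, J6 17, K7 21, M7 25; go to N4.
At N4 the remaining stops are J6 14, K7 16, Z3 17, M7 21; go to J6.
At J6 the remaining stops are K7 4, Z3 7, M7 8; go to K7.
At K7 the remaining stops are M7 6, Z3 11; go to M7.
At M7 the remaining stops are Z3 12; go to Z3.
Return Z3→00: 16.
Total = 11 + 14 + 4 + 6 + 12 + 16 = 63.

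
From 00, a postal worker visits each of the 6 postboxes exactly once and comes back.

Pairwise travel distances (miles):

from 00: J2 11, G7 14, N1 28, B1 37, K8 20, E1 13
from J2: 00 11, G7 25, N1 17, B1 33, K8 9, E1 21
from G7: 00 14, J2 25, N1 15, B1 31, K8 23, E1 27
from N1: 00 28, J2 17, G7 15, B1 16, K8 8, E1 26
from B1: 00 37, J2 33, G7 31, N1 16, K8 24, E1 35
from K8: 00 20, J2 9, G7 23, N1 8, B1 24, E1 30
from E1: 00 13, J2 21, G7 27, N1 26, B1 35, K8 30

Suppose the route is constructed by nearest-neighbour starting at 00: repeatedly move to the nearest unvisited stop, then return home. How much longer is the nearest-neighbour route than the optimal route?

From 00: J2=11, E1=13, G7=14, K8=20, N1=28, B1=37 → choose J2 (11).
From J2: K8=9, N1=17, E1=21, G7=25, B1=33 → choose K8 (9).
From K8: N1=8, G7=23, B1=24, E1=30 → choose N1 (8).
From N1: G7=15, B1=16, E1=26 → choose G7 (15).
From G7: E1=27, B1=31 → choose E1 (27).
From E1: B1=35 → choose B1 (35).
NN route 00 → J2 → K8 → N1 → G7 → E1 → B1 → 00 costs 142.
Optimal: 00 → G7 → N1 → B1 → K8 → J2 → E1 → 00 costs 112 (by enumerating all 360 distinct tours).
Excess = 142 − 112 = 30.

Excess over optimum: 30 miles.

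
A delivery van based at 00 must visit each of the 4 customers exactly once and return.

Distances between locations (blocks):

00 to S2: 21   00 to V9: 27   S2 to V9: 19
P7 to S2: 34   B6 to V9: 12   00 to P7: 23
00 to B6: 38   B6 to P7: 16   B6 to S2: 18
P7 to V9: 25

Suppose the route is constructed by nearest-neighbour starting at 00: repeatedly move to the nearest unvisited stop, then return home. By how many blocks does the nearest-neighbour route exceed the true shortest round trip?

8 blocks longer than the optimal tour.

From 00: S2=21, P7=23, V9=27, B6=38 → choose S2 (21).
From S2: B6=18, V9=19, P7=34 → choose B6 (18).
From B6: V9=12, P7=16 → choose V9 (12).
From V9: P7=25 → choose P7 (25).
NN route 00 → S2 → B6 → V9 → P7 → 00 costs 99.
Optimal: 00 → P7 → B6 → V9 → S2 → 00 costs 91 (by enumerating all 12 distinct tours).
Excess = 99 − 91 = 8.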